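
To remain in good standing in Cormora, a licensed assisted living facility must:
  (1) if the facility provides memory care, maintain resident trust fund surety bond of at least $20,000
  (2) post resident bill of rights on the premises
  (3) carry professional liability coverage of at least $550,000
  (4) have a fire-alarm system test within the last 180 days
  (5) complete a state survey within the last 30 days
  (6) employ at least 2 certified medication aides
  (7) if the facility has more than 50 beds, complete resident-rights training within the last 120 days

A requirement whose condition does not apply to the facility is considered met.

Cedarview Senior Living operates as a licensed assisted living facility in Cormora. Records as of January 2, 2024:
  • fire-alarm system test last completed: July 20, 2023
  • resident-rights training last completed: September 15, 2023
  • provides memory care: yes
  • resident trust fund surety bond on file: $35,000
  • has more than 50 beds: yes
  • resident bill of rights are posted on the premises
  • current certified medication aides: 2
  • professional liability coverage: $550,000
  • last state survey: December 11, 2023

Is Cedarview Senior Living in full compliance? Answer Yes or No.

Yes

1. condition 'provides memory care' holds; resident trust fund surety bond $35,000 ≥ $20,000 → met
2. resident bill of rights present → met
3. professional liability coverage $550,000 ≥ $550,000 → met
4. fire-alarm system test 166 days ago vs limit 180 → met
5. state survey 22 days ago vs limit 30 → met
6. certified medication aides 2 ≥ 2 → met
7. condition 'has more than 50 beds' holds; resident-rights training 109 days ago vs limit 120 → met
All met.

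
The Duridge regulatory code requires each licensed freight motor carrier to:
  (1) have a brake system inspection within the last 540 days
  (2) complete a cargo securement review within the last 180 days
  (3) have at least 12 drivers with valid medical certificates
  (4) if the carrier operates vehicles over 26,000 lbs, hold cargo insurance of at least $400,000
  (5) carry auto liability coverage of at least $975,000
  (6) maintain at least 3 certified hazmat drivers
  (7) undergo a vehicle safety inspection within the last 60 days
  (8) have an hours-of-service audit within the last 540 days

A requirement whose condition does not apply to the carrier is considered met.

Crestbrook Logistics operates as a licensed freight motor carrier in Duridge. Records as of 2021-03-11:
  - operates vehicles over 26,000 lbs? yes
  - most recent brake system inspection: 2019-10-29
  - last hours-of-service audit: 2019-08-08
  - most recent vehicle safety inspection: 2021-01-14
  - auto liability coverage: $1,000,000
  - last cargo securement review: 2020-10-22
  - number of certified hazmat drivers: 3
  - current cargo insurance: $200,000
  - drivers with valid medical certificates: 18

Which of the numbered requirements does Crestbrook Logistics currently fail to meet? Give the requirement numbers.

1. brake system inspection 499 days ago vs limit 540 → met
2. cargo securement review 140 days ago vs limit 180 → met
3. drivers with valid medical certificates 18 ≥ 12 → met
4. condition 'operates vehicles over 26,000 lbs' holds; cargo insurance $200,000 < $400,000 → not met
5. auto liability coverage $1,000,000 ≥ $975,000 → met
6. certified hazmat drivers 3 ≥ 3 → met
7. vehicle safety inspection 56 days ago vs limit 60 → met
8. hours-of-service audit 581 days ago vs limit 540 → not met
Not met: 4, 8

4, 8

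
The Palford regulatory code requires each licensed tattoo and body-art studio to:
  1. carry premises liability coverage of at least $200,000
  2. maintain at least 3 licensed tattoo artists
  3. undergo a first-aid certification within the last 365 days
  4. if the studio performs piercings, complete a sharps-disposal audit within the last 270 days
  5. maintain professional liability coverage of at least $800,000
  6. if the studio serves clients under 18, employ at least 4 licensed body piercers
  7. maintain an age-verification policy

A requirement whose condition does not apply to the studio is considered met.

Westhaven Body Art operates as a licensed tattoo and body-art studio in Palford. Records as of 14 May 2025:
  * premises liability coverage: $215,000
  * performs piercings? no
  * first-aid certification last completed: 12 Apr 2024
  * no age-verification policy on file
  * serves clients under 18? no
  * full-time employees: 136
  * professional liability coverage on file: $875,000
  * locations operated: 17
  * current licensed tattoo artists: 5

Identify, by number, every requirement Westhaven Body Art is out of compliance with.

3, 7

1. premises liability coverage $215,000 ≥ $200,000 → met
2. licensed tattoo artists 5 ≥ 3 → met
3. first-aid certification 397 days ago vs limit 365 → not met
4. condition 'performs piercings' does not hold → requirement n/a → met
5. professional liability coverage $875,000 ≥ $800,000 → met
6. condition 'serves clients under 18' does not hold → requirement n/a → met
7. age-verification policy absent → not met
Not met: 3, 7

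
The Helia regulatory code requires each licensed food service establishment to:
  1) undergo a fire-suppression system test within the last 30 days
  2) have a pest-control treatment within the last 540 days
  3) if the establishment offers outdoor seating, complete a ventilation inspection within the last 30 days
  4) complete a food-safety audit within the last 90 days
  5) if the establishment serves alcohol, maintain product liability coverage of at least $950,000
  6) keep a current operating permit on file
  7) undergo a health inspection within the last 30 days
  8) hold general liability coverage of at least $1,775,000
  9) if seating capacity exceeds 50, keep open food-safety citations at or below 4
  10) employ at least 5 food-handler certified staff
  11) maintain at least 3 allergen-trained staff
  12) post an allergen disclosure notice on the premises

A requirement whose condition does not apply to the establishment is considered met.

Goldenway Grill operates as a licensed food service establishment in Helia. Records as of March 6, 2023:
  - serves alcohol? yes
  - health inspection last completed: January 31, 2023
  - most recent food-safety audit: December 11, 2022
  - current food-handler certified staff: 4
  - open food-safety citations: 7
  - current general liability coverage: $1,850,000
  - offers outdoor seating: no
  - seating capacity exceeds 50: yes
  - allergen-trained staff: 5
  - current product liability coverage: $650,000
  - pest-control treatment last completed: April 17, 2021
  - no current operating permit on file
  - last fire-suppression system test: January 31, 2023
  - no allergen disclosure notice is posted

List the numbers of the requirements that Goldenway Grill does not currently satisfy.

1, 2, 5, 6, 7, 9, 10, 12

1. fire-suppression system test 34 days ago vs limit 30 → not met
2. pest-control treatment 688 days ago vs limit 540 → not met
3. condition 'offers outdoor seating' does not hold → requirement n/a → met
4. food-safety audit 85 days ago vs limit 90 → met
5. condition 'serves alcohol' holds; product liability coverage $650,000 < $950,000 → not met
6. current operating permit absent → not met
7. health inspection 34 days ago vs limit 30 → not met
8. general liability coverage $1,850,000 ≥ $1,775,000 → met
9. condition 'seating capacity exceeds 50' holds; open food-safety citations 7 > 4 → not met
10. food-handler certified staff 4 < 5 → not met
11. allergen-trained staff 5 ≥ 3 → met
12. allergen disclosure notice absent → not met
Not met: 1, 2, 5, 6, 7, 9, 10, 12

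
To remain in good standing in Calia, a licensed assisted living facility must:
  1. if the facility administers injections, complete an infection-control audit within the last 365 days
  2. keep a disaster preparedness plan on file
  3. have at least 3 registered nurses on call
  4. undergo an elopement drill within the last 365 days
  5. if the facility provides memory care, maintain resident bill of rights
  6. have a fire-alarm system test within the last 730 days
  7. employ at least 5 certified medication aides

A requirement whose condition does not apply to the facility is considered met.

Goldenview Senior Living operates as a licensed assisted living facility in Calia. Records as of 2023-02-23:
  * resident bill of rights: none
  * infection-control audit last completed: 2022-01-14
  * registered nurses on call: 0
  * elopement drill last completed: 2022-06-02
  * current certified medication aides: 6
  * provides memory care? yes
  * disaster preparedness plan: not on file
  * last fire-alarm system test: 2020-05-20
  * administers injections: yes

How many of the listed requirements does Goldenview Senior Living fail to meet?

1. condition 'administers injections' holds; infection-control audit 405 days ago vs limit 365 → not met
2. disaster preparedness plan absent → not met
3. registered nurses on call 0 < 3 → not met
4. elopement drill 266 days ago vs limit 365 → met
5. condition 'provides memory care' holds; resident bill of rights absent → not met
6. fire-alarm system test 1009 days ago vs limit 730 → not met
7. certified medication aides 6 ≥ 5 → met
Not met: 5 of 7

5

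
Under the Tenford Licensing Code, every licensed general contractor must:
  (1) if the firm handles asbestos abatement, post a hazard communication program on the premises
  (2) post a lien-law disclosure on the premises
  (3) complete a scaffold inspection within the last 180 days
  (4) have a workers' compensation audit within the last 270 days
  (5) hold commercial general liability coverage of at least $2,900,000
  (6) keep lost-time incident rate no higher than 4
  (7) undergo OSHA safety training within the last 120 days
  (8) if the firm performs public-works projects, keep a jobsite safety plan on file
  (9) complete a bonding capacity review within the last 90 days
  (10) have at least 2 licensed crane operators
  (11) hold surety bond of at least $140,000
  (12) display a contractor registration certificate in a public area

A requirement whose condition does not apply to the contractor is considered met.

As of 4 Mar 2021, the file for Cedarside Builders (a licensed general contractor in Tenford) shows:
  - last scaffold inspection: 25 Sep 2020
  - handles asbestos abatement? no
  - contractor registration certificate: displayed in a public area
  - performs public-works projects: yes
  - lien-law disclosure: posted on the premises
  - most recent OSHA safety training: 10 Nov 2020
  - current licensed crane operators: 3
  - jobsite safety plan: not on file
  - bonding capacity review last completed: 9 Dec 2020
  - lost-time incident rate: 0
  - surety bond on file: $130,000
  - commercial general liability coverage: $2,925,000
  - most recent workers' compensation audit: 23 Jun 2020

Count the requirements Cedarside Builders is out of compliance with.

2

1. condition 'handles asbestos abatement' does not hold → requirement n/a → met
2. lien-law disclosure present → met
3. scaffold inspection 160 days ago vs limit 180 → met
4. workers' compensation audit 254 days ago vs limit 270 → met
5. commercial general liability coverage $2,925,000 ≥ $2,900,000 → met
6. lost-time incident rate 0 ≤ 4 → met
7. OSHA safety training 114 days ago vs limit 120 → met
8. condition 'performs public-works projects' holds; jobsite safety plan absent → not met
9. bonding capacity review 85 days ago vs limit 90 → met
10. licensed crane operators 3 ≥ 2 → met
11. surety bond $130,000 < $140,000 → not met
12. contractor registration certificate present → met
Not met: 2 of 12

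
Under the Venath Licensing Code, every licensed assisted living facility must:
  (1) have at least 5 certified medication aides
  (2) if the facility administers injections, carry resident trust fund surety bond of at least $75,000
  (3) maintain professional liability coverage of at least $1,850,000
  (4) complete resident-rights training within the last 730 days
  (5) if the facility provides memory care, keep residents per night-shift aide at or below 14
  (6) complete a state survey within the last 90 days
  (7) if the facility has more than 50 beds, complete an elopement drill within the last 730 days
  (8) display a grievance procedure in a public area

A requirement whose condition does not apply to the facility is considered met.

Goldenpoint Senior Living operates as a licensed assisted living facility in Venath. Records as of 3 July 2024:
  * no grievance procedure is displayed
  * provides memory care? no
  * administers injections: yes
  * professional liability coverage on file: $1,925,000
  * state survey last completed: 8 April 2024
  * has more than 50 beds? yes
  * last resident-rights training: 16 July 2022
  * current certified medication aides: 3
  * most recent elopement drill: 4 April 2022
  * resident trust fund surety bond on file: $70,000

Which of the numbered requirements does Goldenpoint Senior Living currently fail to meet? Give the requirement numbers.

1. certified medication aides 3 < 5 → not met
2. condition 'administers injections' holds; resident trust fund surety bond $70,000 < $75,000 → not met
3. professional liability coverage $1,925,000 ≥ $1,850,000 → met
4. resident-rights training 718 days ago vs limit 730 → met
5. condition 'provides memory care' does not hold → requirement n/a → met
6. state survey 86 days ago vs limit 90 → met
7. condition 'has more than 50 beds' holds; elopement drill 821 days ago vs limit 730 → not met
8. grievance procedure absent → not met
Not met: 1, 2, 7, 8

1, 2, 7, 8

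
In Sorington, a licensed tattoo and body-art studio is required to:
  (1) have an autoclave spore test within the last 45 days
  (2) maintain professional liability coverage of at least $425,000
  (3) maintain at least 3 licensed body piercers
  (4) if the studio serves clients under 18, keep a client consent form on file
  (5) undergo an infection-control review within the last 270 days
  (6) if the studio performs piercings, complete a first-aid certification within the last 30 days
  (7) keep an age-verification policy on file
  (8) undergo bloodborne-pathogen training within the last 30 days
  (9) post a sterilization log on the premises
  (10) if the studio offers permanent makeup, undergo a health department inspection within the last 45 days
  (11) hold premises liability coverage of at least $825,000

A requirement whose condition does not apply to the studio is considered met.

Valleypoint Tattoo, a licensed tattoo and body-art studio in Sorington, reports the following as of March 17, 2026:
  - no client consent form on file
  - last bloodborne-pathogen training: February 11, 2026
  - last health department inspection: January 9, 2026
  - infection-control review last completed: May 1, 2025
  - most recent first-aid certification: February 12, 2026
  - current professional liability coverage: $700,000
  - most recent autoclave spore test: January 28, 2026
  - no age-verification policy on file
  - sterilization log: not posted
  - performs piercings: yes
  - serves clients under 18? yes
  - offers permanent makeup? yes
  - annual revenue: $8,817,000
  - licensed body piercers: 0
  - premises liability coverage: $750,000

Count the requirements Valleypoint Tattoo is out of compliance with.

1. autoclave spore test 48 days ago vs limit 45 → not met
2. professional liability coverage $700,000 ≥ $425,000 → met
3. licensed body piercers 0 < 3 → not met
4. condition 'serves clients under 18' holds; client consent form absent → not met
5. infection-control review 320 days ago vs limit 270 → not met
6. condition 'performs piercings' holds; first-aid certification 33 days ago vs limit 30 → not met
7. age-verification policy absent → not met
8. bloodborne-pathogen training 34 days ago vs limit 30 → not met
9. sterilization log absent → not met
10. condition 'offers permanent makeup' holds; health department inspection 67 days ago vs limit 45 → not met
11. premises liability coverage $750,000 < $825,000 → not met
Not met: 10 of 11

10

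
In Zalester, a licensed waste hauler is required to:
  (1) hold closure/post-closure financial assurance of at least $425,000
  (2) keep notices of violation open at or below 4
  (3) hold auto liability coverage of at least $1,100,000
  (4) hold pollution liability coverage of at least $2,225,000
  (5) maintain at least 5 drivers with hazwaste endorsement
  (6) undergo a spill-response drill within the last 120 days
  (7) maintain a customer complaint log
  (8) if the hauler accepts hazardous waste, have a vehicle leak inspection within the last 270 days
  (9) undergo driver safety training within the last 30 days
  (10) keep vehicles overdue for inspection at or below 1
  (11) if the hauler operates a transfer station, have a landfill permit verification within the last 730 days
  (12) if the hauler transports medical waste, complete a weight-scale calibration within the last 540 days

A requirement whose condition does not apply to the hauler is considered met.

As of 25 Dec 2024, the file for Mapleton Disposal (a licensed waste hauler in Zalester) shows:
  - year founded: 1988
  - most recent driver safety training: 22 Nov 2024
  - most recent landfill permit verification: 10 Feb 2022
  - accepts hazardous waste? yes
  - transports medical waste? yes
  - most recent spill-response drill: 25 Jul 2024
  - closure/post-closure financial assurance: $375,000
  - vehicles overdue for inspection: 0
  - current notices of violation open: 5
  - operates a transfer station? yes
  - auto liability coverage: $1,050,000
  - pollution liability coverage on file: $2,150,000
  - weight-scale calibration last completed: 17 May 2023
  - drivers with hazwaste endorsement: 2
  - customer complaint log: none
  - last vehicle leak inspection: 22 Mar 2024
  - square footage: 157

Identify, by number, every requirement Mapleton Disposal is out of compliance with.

1. closure/post-closure financial assurance $375,000 < $425,000 → not met
2. notices of violation open 5 > 4 → not met
3. auto liability coverage $1,050,000 < $1,100,000 → not met
4. pollution liability coverage $2,150,000 < $2,225,000 → not met
5. drivers with hazwaste endorsement 2 < 5 → not met
6. spill-response drill 153 days ago vs limit 120 → not met
7. customer complaint log absent → not met
8. condition 'accepts hazardous waste' holds; vehicle leak inspection 278 days ago vs limit 270 → not met
9. driver safety training 33 days ago vs limit 30 → not met
10. vehicles overdue for inspection 0 ≤ 1 → met
11. condition 'operates a transfer station' holds; landfill permit verification 1049 days ago vs limit 730 → not met
12. condition 'transports medical waste' holds; weight-scale calibration 588 days ago vs limit 540 → not met
Not met: 1, 2, 3, 4, 5, 6, 7, 8, 9, 11, 12

1, 2, 3, 4, 5, 6, 7, 8, 9, 11, 12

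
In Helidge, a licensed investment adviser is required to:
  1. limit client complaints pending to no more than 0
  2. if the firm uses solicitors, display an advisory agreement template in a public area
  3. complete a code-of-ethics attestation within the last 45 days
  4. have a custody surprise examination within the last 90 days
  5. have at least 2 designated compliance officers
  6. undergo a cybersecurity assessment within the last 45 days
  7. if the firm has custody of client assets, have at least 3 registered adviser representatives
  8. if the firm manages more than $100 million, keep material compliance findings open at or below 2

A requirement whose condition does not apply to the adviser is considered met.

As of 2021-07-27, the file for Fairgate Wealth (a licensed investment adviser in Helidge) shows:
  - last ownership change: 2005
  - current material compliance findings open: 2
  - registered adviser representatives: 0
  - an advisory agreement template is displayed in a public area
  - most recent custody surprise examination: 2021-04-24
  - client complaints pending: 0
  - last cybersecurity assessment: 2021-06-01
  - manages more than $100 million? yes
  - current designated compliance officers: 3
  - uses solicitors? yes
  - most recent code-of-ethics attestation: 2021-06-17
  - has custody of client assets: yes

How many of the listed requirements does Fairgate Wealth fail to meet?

3

1. client complaints pending 0 ≤ 0 → met
2. condition 'uses solicitors' holds; advisory agreement template present → met
3. code-of-ethics attestation 40 days ago vs limit 45 → met
4. custody surprise examination 94 days ago vs limit 90 → not met
5. designated compliance officers 3 ≥ 2 → met
6. cybersecurity assessment 56 days ago vs limit 45 → not met
7. condition 'has custody of client assets' holds; registered adviser representatives 0 < 3 → not met
8. condition 'manages more than $100 million' holds; material compliance findings open 2 ≤ 2 → met
Not met: 3 of 8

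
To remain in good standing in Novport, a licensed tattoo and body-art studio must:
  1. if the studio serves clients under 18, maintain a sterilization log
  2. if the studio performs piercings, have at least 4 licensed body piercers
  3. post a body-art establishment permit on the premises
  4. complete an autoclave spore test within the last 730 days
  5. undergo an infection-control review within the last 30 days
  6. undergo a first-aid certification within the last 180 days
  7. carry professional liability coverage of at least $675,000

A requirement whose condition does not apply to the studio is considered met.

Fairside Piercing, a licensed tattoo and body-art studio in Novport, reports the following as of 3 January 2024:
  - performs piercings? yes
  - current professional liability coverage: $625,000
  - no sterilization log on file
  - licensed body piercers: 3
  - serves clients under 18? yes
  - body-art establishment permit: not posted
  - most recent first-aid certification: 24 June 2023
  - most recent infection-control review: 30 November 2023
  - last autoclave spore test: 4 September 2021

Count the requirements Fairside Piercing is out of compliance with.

1. condition 'serves clients under 18' holds; sterilization log absent → not met
2. condition 'performs piercings' holds; licensed body piercers 3 < 4 → not met
3. body-art establishment permit absent → not met
4. autoclave spore test 851 days ago vs limit 730 → not met
5. infection-control review 34 days ago vs limit 30 → not met
6. first-aid certification 193 days ago vs limit 180 → not met
7. professional liability coverage $625,000 < $675,000 → not met
Not met: 7 of 7

7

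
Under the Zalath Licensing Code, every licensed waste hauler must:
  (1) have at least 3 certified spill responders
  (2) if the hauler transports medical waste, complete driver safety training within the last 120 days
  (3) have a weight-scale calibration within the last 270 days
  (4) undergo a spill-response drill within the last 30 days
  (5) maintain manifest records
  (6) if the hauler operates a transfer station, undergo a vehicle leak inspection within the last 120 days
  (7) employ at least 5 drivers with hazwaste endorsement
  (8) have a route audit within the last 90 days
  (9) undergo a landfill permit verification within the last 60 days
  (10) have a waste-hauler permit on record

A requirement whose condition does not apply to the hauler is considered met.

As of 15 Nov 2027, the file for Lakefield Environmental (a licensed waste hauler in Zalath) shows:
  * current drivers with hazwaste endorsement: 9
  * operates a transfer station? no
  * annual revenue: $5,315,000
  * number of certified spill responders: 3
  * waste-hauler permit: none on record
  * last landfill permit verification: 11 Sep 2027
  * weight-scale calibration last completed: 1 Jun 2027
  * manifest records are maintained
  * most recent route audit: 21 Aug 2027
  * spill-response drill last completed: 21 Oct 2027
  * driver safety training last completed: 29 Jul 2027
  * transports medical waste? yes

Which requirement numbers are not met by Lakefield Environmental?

9, 10

1. certified spill responders 3 ≥ 3 → met
2. condition 'transports medical waste' holds; driver safety training 109 days ago vs limit 120 → met
3. weight-scale calibration 167 days ago vs limit 270 → met
4. spill-response drill 25 days ago vs limit 30 → met
5. manifest records present → met
6. condition 'operates a transfer station' does not hold → requirement n/a → met
7. drivers with hazwaste endorsement 9 ≥ 5 → met
8. route audit 86 days ago vs limit 90 → met
9. landfill permit verification 65 days ago vs limit 60 → not met
10. waste-hauler permit absent → not met
Not met: 9, 10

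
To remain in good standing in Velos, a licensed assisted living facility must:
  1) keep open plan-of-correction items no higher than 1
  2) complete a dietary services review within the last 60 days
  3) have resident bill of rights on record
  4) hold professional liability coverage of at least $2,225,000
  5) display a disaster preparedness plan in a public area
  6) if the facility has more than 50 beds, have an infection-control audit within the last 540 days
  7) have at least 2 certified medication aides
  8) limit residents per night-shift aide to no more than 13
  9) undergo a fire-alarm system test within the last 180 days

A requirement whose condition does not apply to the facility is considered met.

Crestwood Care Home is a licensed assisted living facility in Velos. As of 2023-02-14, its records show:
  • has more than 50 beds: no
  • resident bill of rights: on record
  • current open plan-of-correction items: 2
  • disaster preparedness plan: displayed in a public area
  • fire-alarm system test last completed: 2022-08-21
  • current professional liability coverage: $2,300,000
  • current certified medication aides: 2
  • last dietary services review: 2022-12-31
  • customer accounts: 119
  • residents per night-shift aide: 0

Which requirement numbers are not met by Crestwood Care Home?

1. open plan-of-correction items 2 > 1 → not met
2. dietary services review 45 days ago vs limit 60 → met
3. resident bill of rights present → met
4. professional liability coverage $2,300,000 ≥ $2,225,000 → met
5. disaster preparedness plan present → met
6. condition 'has more than 50 beds' does not hold → requirement n/a → met
7. certified medication aides 2 ≥ 2 → met
8. residents per night-shift aide 0 ≤ 13 → met
9. fire-alarm system test 177 days ago vs limit 180 → met
Not met: 1

1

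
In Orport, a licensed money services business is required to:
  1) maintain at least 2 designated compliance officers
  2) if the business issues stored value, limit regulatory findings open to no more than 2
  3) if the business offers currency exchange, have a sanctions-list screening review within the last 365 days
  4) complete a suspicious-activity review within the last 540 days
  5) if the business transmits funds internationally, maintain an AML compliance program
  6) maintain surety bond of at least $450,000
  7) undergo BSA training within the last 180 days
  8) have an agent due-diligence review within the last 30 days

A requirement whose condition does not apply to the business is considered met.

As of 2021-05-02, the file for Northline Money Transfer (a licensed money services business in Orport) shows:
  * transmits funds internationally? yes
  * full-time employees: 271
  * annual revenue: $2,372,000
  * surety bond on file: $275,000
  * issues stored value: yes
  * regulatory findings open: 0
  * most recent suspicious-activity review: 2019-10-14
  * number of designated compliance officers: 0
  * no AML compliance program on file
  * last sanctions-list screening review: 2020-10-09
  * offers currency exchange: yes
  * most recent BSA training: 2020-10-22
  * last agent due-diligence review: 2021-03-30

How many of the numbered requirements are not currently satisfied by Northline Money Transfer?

1. designated compliance officers 0 < 2 → not met
2. condition 'issues stored value' holds; regulatory findings open 0 ≤ 2 → met
3. condition 'offers currency exchange' holds; sanctions-list screening review 205 days ago vs limit 365 → met
4. suspicious-activity review 566 days ago vs limit 540 → not met
5. condition 'transmits funds internationally' holds; AML compliance program absent → not met
6. surety bond $275,000 < $450,000 → not met
7. BSA training 192 days ago vs limit 180 → not met
8. agent due-diligence review 33 days ago vs limit 30 → not met
Not met: 6 of 8

6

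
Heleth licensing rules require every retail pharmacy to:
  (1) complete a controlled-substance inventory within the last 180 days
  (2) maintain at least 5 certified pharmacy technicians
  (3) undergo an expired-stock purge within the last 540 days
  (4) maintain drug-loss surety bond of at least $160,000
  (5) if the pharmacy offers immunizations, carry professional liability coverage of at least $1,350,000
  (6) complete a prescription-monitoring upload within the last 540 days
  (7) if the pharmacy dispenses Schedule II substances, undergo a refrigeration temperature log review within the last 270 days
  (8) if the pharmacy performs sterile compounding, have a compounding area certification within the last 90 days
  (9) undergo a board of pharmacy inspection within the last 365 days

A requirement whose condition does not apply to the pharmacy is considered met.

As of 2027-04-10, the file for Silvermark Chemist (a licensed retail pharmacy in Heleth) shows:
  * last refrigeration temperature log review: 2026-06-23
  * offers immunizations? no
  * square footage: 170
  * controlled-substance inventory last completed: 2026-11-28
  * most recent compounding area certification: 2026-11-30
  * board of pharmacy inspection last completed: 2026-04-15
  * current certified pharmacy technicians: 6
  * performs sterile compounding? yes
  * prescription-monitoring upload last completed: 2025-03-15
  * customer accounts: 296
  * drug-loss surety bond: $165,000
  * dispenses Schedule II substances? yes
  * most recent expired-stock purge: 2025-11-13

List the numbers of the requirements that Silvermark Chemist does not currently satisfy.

1. controlled-substance inventory 133 days ago vs limit 180 → met
2. certified pharmacy technicians 6 ≥ 5 → met
3. expired-stock purge 513 days ago vs limit 540 → met
4. drug-loss surety bond $165,000 ≥ $160,000 → met
5. condition 'offers immunizations' does not hold → requirement n/a → met
6. prescription-monitoring upload 756 days ago vs limit 540 → not met
7. condition 'dispenses Schedule II substances' holds; refrigeration temperature log review 291 days ago vs limit 270 → not met
8. condition 'performs sterile compounding' holds; compounding area certification 131 days ago vs limit 90 → not met
9. board of pharmacy inspection 360 days ago vs limit 365 → met
Not met: 6, 7, 8

6, 7, 8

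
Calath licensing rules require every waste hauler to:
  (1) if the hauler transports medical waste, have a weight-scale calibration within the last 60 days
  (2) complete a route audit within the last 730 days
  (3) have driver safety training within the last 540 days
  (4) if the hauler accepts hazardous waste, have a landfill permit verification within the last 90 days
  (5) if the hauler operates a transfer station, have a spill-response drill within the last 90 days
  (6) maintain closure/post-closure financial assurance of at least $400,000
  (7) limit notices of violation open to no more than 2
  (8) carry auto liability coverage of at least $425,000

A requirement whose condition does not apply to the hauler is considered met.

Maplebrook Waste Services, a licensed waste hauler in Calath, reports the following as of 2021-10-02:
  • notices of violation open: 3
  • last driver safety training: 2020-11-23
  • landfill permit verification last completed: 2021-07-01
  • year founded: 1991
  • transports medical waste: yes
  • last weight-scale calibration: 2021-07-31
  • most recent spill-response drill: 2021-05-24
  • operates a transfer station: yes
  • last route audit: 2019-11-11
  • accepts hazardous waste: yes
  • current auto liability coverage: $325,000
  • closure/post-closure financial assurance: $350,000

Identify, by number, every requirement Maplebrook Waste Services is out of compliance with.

1. condition 'transports medical waste' holds; weight-scale calibration 63 days ago vs limit 60 → not met
2. route audit 691 days ago vs limit 730 → met
3. driver safety training 313 days ago vs limit 540 → met
4. condition 'accepts hazardous waste' holds; landfill permit verification 93 days ago vs limit 90 → not met
5. condition 'operates a transfer station' holds; spill-response drill 131 days ago vs limit 90 → not met
6. closure/post-closure financial assurance $350,000 < $400,000 → not met
7. notices of violation open 3 > 2 → not met
8. auto liability coverage $325,000 < $425,000 → not met
Not met: 1, 4, 5, 6, 7, 8

1, 4, 5, 6, 7, 8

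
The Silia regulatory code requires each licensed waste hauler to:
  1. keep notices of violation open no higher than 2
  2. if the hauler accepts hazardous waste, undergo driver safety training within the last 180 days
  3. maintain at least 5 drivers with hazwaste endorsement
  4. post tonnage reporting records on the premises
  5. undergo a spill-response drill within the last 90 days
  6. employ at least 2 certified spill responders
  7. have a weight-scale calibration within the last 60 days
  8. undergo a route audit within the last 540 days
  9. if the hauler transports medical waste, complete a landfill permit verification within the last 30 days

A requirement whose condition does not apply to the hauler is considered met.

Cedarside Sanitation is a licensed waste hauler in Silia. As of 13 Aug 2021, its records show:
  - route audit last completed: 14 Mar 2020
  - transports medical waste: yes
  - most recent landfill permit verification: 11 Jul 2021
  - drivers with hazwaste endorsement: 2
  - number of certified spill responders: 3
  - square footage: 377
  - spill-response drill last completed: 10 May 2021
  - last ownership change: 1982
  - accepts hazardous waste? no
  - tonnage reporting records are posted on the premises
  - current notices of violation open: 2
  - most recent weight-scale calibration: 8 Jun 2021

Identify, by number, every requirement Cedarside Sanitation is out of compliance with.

1. notices of violation open 2 ≤ 2 → met
2. condition 'accepts hazardous waste' does not hold → requirement n/a → met
3. drivers with hazwaste endorsement 2 < 5 → not met
4. tonnage reporting records present → met
5. spill-response drill 95 days ago vs limit 90 → not met
6. certified spill responders 3 ≥ 2 → met
7. weight-scale calibration 66 days ago vs limit 60 → not met
8. route audit 517 days ago vs limit 540 → met
9. condition 'transports medical waste' holds; landfill permit verification 33 days ago vs limit 30 → not met
Not met: 3, 5, 7, 9

3, 5, 7, 9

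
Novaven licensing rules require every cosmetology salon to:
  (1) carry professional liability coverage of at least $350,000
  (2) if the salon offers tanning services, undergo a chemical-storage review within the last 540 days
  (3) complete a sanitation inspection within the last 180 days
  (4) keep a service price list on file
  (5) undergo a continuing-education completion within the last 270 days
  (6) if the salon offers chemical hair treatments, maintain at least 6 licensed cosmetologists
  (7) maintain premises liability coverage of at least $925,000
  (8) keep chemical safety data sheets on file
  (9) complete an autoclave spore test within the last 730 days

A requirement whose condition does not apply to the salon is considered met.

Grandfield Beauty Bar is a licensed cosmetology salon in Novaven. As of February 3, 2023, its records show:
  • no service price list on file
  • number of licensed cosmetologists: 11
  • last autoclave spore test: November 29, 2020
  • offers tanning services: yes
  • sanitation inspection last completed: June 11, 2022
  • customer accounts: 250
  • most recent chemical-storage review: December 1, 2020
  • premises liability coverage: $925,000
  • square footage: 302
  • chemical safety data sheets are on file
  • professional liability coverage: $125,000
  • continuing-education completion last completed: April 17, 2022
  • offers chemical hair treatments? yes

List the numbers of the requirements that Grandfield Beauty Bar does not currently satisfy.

1, 2, 3, 4, 5, 9

1. professional liability coverage $125,000 < $350,000 → not met
2. condition 'offers tanning services' holds; chemical-storage review 794 days ago vs limit 540 → not met
3. sanitation inspection 237 days ago vs limit 180 → not met
4. service price list absent → not met
5. continuing-education completion 292 days ago vs limit 270 → not met
6. condition 'offers chemical hair treatments' holds; licensed cosmetologists 11 ≥ 6 → met
7. premises liability coverage $925,000 ≥ $925,000 → met
8. chemical safety data sheets present → met
9. autoclave spore test 796 days ago vs limit 730 → not met
Not met: 1, 2, 3, 4, 5, 9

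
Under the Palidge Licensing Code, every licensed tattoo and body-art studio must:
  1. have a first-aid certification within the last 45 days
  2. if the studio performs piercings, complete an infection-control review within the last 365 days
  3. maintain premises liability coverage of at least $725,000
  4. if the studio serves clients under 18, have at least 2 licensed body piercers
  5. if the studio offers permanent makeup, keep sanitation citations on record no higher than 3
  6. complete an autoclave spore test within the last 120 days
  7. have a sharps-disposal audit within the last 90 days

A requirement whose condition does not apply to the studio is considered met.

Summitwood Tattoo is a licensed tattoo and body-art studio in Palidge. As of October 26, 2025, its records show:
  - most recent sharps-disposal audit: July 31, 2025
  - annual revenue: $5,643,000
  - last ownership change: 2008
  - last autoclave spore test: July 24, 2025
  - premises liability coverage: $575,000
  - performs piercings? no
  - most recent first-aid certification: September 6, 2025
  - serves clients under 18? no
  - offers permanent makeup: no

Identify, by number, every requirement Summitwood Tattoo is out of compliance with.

1, 3

1. first-aid certification 50 days ago vs limit 45 → not met
2. condition 'performs piercings' does not hold → requirement n/a → met
3. premises liability coverage $575,000 < $725,000 → not met
4. condition 'serves clients under 18' does not hold → requirement n/a → met
5. condition 'offers permanent makeup' does not hold → requirement n/a → met
6. autoclave spore test 94 days ago vs limit 120 → met
7. sharps-disposal audit 87 days ago vs limit 90 → met
Not met: 1, 3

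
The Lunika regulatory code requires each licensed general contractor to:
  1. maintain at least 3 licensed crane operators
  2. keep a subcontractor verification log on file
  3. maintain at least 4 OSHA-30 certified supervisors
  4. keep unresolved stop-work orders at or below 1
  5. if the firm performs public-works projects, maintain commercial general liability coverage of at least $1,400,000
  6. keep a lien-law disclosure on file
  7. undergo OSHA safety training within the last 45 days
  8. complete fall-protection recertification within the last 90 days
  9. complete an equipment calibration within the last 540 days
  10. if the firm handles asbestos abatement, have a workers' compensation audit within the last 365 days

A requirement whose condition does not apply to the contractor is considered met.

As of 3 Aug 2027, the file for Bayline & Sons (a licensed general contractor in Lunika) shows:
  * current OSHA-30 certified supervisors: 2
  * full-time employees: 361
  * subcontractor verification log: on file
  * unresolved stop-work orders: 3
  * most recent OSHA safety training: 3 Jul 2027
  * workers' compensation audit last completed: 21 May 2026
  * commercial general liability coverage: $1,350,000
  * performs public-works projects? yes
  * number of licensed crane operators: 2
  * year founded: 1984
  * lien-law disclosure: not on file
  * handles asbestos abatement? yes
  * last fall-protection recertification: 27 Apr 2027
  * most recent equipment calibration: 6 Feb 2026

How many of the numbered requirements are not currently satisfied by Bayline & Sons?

1. licensed crane operators 2 < 3 → not met
2. subcontractor verification log present → met
3. OSHA-30 certified supervisors 2 < 4 → not met
4. unresolved stop-work orders 3 > 1 → not met
5. condition 'performs public-works projects' holds; commercial general liability coverage $1,350,000 < $1,400,000 → not met
6. lien-law disclosure absent → not met
7. OSHA safety training 31 days ago vs limit 45 → met
8. fall-protection recertification 98 days ago vs limit 90 → not met
9. equipment calibration 543 days ago vs limit 540 → not met
10. condition 'handles asbestos abatement' holds; workers' compensation audit 439 days ago vs limit 365 → not met
Not met: 8 of 10

8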